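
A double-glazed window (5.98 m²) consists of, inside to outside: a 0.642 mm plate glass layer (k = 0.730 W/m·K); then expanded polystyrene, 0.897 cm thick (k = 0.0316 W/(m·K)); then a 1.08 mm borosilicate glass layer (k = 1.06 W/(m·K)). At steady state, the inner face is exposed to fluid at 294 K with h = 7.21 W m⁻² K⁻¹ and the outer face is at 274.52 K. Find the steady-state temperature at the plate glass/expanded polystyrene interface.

T = 287.6 K

Resistance network (inner→outer):
  R_conv,in = 1/(hA) = 1/(7.21·5.98) = 0.02319 K/W
  R_plate glass = L/(kA) = 6.42×10^-4/(0.730·5.98) = 1.471×10^-4 K/W
  R_expanded polystyrene = L/(kA) = 0.00897/(0.0316·5.98) = 0.04747 K/W
  R_borosilicate glass = L/(kA) = 0.00108/(1.06·5.98) = 1.704×10^-4 K/W
ΣR = 0.02319 + 1.471×10^-4 + 0.04747 + 1.704×10^-4 = 0.07098 K/W
Q = ΔT/ΣR = (294 K − 274.52 K)/0.07098 = 274.4 W
From the inner boundary to the plate glass/expanded polystyrene interface, ΣR_partial = 0.02334 K/W.
T_interface = T_in − Q·ΣR_partial = 294 K − (274.4)(0.02334) = 287.6 K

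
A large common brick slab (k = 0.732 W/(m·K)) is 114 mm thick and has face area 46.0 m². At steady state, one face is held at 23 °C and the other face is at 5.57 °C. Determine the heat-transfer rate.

Q = 5.15 kW

Q = kA·ΔT/L = 0.732 × 46.0 × |23 °C − 5.57 °C| / 0.114 = 5150 W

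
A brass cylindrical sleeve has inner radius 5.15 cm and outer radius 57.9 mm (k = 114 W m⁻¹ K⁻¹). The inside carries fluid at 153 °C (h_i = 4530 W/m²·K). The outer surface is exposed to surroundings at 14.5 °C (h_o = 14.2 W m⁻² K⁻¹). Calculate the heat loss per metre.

Resistance network (inner→outer):
  R'_conv,in = 1/(2πr h) = 1/(2π·0.0515·4530) = 6.822×10^-4 m·K/W
  R'_brass = ln(0.0579/0.0515)/(2πk) = 0.1171/(2π·114) = 1.635×10^-4 m·K/W
  R'_conv,out = 1/(2πr h) = 1/(2π·0.0579·14.2) = 0.1936 m·K/W
ΣR = 6.822×10^-4 + 1.635×10^-4 + 0.1936 = 0.1944 m·K/W
Q' = ΔT/ΣR = (153 °C − 14.5 °C)/0.1944 = 712 W/m

Q' = 712 W/m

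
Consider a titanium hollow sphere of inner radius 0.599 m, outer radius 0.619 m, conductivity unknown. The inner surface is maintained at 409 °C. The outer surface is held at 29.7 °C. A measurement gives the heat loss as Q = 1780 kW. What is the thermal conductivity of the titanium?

ΣR = ΔT/Q = |409 − 29.7|/1.78×10^6 = 2.131×10^-4 K/W
(1/r₁−1/r₂)/(4πk) = 2.131×10^-4 ⇒ k = 0.05394/(4π·2.131×10^-4) = 20.1 W/m·K

k = 20.1 W/m·K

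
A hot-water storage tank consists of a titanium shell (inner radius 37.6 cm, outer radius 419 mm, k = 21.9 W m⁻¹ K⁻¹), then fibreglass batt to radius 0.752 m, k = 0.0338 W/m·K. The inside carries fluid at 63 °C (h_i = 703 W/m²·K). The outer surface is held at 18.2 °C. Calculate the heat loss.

Q = 18.0 W

Treat each layer as a resistance in series:
  R_conv,in = 1/(4πr²h) = 1/(4π·0.376²·703) = 8.007×10^-4 K/W
  R_titanium = (1/0.376 − 1/0.419)/(4πk) = 0.2729/(4π·21.9) = 9.918×10^-4 K/W
  R_fibreglass batt = (1/0.419 − 1/0.752)/(4πk) = 1.057/(4π·0.0338) = 2.488 K/W
ΣR = 8.007×10^-4 + 9.918×10^-4 + 2.488 = 2.490 K/W
Q = ΔT/ΣR = (63 °C − 18.2 °C)/2.490 = 18.0 W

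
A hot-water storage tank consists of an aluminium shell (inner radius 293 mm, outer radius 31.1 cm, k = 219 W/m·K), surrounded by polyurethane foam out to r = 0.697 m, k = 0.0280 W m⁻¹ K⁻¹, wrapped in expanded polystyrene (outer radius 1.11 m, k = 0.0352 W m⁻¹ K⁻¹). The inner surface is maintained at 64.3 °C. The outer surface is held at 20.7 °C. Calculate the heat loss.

Q = 6.96 W

Resistance network (inner→outer):
  R_aluminium = (1/0.293 − 1/0.311)/(4πk) = 0.1975/(4π·219) = 7.178×10^-5 K/W
  R_polyurethane foam = (1/0.311 − 1/0.697)/(4πk) = 1.781/(4π·0.0280) = 5.061 K/W
  R_expanded polystyrene = (1/0.697 − 1/1.11)/(4πk) = 0.5338/(4π·0.0352) = 1.207 K/W
ΣR = 7.178×10^-5 + 5.061 + 1.207 = 6.268 K/W
Q = ΔT/ΣR = (64.3 °C − 20.7 °C)/6.268 = 6.96 W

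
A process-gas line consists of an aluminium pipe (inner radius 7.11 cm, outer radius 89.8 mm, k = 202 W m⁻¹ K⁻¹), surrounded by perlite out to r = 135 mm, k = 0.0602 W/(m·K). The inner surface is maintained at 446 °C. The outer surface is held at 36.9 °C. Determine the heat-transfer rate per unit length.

Q' = 379 W/m

Series thermal resistances, inner to outer:
  R'_aluminium = ln(0.0898/0.0711)/(2πk) = 0.2335/(2π·202) = 1.840×10^-4 m·K/W
  R'_perlite = ln(0.135/0.0898)/(2πk) = 0.4077/(2π·0.0602) = 1.078 m·K/W
ΣR = 1.840×10^-4 + 1.078 = 1.078 m·K/W
Q' = ΔT/ΣR = (446 °C − 36.9 °C)/1.078 = 379 W/m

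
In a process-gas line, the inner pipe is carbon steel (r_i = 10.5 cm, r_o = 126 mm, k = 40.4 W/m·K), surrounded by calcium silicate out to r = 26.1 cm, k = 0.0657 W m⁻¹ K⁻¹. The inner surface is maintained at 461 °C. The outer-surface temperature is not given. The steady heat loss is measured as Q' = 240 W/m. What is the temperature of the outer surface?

T_out = 37.4 °C

Series resistances:
  R'_carbon steel = ln(0.126/0.105)/(2πk) = 0.1823/(2π·40.4) = 7.183×10^-4 m·K/W
  R'_calcium silicate = ln(0.261/0.126)/(2πk) = 0.7282/(2π·0.0657) = 1.764 m·K/W
ΣR = 1.765 m·K/W
ΔT = Q'·ΣR = 240 × 1.765 = 423.6 K
Heat flows outward, so T_out = T_in − ΔT = 461 − 423.6 = 37.4 °C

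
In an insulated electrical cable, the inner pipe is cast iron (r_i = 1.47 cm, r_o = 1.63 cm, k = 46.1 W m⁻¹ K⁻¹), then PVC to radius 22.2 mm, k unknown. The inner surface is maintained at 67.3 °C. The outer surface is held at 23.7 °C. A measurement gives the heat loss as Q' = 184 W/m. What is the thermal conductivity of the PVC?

k = 0.208 W/m·K

ΣR = ΔT/Q' = |67.3 − 23.7|/184 = 0.2370 m·K/W
Known resistances:
  R'_cast iron = ln(0.0163/0.0147)/(2πk) = 0.1033/(2π·46.1) = 3.567×10^-4 m·K/W
R_PVC = ΣR − ΣR_known = 0.2370 − 3.567×10^-4 = 0.2366 m·K/W
ln(r₂/r₁)/(2πk) = 0.2366 ⇒ k = 0.3089/(2π·0.2366) = 0.208 W/m·K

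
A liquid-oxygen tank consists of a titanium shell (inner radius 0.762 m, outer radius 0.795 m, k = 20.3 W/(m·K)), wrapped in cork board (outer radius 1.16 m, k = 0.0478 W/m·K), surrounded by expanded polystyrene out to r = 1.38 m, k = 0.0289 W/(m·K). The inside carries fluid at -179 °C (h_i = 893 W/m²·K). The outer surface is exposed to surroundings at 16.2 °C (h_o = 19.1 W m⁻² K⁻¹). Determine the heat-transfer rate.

Resistance network (inner→outer):
  R_conv,in = 1/(4πr²h) = 1/(4π·0.762²·893) = 1.535×10^-4 K/W
  R_titanium = (1/0.762 − 1/0.795)/(4πk) = 0.05447/(4π·20.3) = 2.135×10^-4 K/W
  R_cork board = (1/0.795 − 1/1.16)/(4πk) = 0.3958/(4π·0.0478) = 0.6589 K/W
  R_expanded polystyrene = (1/1.16 − 1/1.38)/(4πk) = 0.1374/(4π·0.0289) = 0.3784 K/W
  R_conv,out = 1/(4πr²h) = 1/(4π·1.38²·19.1) = 0.002188 K/W
ΣR = 1.535×10^-4 + 2.135×10^-4 + 0.6589 + 0.3784 + 0.002188 = 1.040 K/W
Q = ΔT/ΣR = (-179 °C − 16.2 °C)/1.040 = -188 W
(Negative Q ⇒ heat flows inward; heat gain = 188 W.)

Q = 188 W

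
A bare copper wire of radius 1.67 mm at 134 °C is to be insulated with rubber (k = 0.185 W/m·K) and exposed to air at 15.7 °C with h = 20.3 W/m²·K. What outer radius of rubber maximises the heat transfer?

For a cylinder, r_cr = k_ins/h = 0.185/20.3 = 0.00911 m = 0.911 cm

r_cr = 0.911 cm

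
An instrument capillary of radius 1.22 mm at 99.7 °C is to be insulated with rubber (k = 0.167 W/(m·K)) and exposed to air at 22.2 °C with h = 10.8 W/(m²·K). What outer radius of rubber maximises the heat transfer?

For a cylinder, r_cr = k_ins/h = 0.167/10.8 = 0.0155 m = 1.55 cm

r_cr = 1.55 cm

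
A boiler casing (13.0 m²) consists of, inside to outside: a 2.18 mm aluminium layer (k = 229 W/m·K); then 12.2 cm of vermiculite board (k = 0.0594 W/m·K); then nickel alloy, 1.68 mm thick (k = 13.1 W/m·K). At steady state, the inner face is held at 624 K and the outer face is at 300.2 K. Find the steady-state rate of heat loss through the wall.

Treat each layer as a resistance in series:
  R_aluminium = L/(kA) = 0.00218/(229·13.0) = 7.323×10^-7 K/W
  R_vermiculite board = L/(kA) = 0.122/(0.0594·13.0) = 0.1580 K/W
  R_nickel alloy = L/(kA) = 0.00168/(13.1·13.0) = 9.865×10^-6 K/W
ΣR = 7.323×10^-7 + 0.1580 + 9.865×10^-6 = 0.1580 K/W
Q = ΔT/ΣR = (624 K − 300.2 K)/0.1580 = 2050 W

Q = 2.05 kW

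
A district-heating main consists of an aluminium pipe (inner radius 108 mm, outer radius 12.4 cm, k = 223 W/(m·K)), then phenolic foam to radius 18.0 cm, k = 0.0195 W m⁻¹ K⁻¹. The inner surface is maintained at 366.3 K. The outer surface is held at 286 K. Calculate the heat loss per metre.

Resistance network (inner→outer):
  R'_aluminium = ln(0.124/0.108)/(2πk) = 0.1382/(2π·223) = 9.860×10^-5 m·K/W
  R'_phenolic foam = ln(0.180/0.124)/(2πk) = 0.3727/(2π·0.0195) = 3.042 m·K/W
ΣR = 9.860×10^-5 + 3.042 = 3.042 m·K/W
Q' = ΔT/ΣR = (366.3 K − 286 K)/3.042 = 26.4 W/m

Q' = 26.4 W/m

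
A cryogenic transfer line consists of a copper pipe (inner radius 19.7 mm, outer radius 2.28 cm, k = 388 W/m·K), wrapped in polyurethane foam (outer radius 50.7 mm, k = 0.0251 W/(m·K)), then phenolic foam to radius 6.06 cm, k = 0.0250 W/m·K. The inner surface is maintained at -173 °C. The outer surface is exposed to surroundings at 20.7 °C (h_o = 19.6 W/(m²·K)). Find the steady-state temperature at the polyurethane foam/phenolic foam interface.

T = -18.1 °C

Series thermal resistances, inner to outer:
  R'_copper = ln(0.0228/0.0197)/(2πk) = 0.1461/(2π·388) = 5.995×10^-5 m·K/W
  R'_polyurethane foam = ln(0.0507/0.0228)/(2πk) = 0.7992/(2π·0.0251) = 5.067 m·K/W
  R'_phenolic foam = ln(0.0606/0.0507)/(2πk) = 0.1784/(2π·0.0250) = 1.136 m·K/W
  R'_conv,out = 1/(2πr h) = 1/(2π·0.0606·19.6) = 0.1340 m·K/W
ΣR = 5.995×10^-5 + 5.067 + 1.136 + 0.1340 = 6.337 m·K/W
Q' = ΔT/ΣR = (-173 °C − 20.7 °C)/6.337 = -30.57 W/m
From the inner boundary to the polyurethane foam/phenolic foam interface, ΣR_partial = 5.067 m·K/W.
T_interface = T_in − Q'·ΣR_partial = -173 °C − (-30.57)(5.067) = -18.1 °C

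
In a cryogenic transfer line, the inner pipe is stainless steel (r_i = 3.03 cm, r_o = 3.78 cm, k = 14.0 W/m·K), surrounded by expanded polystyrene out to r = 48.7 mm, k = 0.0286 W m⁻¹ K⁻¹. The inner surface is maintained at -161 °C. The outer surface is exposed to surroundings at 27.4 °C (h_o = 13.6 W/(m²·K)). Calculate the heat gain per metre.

Resistance network (inner→outer):
  R'_stainless steel = ln(0.0378/0.0303)/(2πk) = 0.2212/(2π·14.0) = 0.002514 m·K/W
  R'_expanded polystyrene = ln(0.0487/0.0378)/(2πk) = 0.2534/(2π·0.0286) = 1.410 m·K/W
  R'_conv,out = 1/(2πr h) = 1/(2π·0.0487·13.6) = 0.2403 m·K/W
ΣR = 0.002514 + 1.410 + 0.2403 = 1.653 m·K/W
Q' = ΔT/ΣR = (-161 °C − 27.4 °C)/1.653 = -114 W/m
(Negative Q' ⇒ heat flows inward; heat gain = 114 W/m.)

Q' = 114 W/m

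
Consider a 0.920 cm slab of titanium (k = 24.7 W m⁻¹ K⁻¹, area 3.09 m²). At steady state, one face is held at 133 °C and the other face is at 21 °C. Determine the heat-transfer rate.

Q = kA·ΔT/L = 24.7 × 3.09 × |133 °C − 21 °C| / 0.00920 = 9.29×10^5 W

Q = 9.29×10^5 W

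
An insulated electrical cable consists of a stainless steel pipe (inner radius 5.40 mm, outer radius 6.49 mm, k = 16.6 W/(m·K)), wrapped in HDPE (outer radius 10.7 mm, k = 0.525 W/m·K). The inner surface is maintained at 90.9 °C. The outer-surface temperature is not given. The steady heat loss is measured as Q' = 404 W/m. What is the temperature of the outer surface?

T_out = 29.0 °C

Sum the resistances:
  R'_stainless steel = ln(0.00649/0.00540)/(2πk) = 0.1839/(2π·16.6) = 0.001763 m·K/W
  R'_HDPE = ln(0.0107/0.00649)/(2πk) = 0.5000/(2π·0.525) = 0.1516 m·K/W
ΣR = 0.1533 m·K/W
ΔT = Q'·ΣR = 404 × 0.1533 = 61.93 K
Heat flows outward, so T_out = T_in − ΔT = 90.9 − 61.93 = 29.0 °C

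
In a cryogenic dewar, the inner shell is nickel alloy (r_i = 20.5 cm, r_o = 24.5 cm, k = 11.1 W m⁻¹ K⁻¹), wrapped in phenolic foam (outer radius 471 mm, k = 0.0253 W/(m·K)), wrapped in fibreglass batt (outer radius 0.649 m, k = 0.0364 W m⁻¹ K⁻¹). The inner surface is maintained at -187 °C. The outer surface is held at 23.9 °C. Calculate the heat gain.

Resistance network (inner→outer):
  R_nickel alloy = (1/0.205 − 1/0.245)/(4πk) = 0.7964/(4π·11.1) = 0.005710 K/W
  R_phenolic foam = (1/0.245 − 1/0.471)/(4πk) = 1.958/(4π·0.0253) = 6.160 K/W
  R_fibreglass batt = (1/0.471 − 1/0.649)/(4πk) = 0.5823/(4π·0.0364) = 1.273 K/W
ΣR = 0.005710 + 6.160 + 1.273 = 7.439 K/W
Q = ΔT/ΣR = (-187 °C − 23.9 °C)/7.439 = -28.4 W
(Negative Q ⇒ heat flows inward; heat gain = 28.4 W.)

Q = 28.4 W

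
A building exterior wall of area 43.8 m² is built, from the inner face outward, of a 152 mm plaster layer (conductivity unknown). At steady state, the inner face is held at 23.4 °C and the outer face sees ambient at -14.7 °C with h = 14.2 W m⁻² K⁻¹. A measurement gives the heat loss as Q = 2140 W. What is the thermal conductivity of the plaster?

ΣR = ΔT/Q = |23.4 − -14.7|/2140 = 0.01780 K/W
Known resistances:
  R_conv,out = 1/(hA) = 1/(14.2·43.8) = 0.001608 K/W
R_plaster = ΣR − ΣR_known = 0.01780 − 0.001608 = 0.01619 K/W
L/(kA) = 0.01619 ⇒ k = 0.152/(0.01619·43.8) = 0.214 W/m·K

k = 0.214 W/m·K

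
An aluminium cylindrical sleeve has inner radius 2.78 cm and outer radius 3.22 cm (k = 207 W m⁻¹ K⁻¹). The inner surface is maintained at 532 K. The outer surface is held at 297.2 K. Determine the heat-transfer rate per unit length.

Q' = 2πk·ΔT/ln(r₂/r₁) = 2π × 207 × 234.8 / ln(0.0322/0.0278) = 2.08×10^6 W/m

Q' = 2.08×10^6 W/m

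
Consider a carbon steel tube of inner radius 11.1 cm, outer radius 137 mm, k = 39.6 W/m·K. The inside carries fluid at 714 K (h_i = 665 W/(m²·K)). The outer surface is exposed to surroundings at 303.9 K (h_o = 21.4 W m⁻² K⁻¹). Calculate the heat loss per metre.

Treat each layer as a resistance in series:
  R'_conv,in = 1/(2πr h) = 1/(2π·0.111·665) = 0.002156 m·K/W
  R'_carbon steel = ln(0.137/0.111)/(2πk) = 0.2105/(2π·39.6) = 8.458×10^-4 m·K/W
  R'_conv,out = 1/(2πr h) = 1/(2π·0.137·21.4) = 0.05429 m·K/W
ΣR = 0.002156 + 8.458×10^-4 + 0.05429 = 0.05729 m·K/W
Q' = ΔT/ΣR = (714 K − 303.9 K)/0.05729 = 7160 W/m

Q' = 7160 W/m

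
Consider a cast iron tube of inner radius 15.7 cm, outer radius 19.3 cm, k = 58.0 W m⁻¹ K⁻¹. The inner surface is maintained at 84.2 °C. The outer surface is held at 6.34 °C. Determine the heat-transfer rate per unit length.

Q' = 2πk·ΔT/ln(r₂/r₁) = 2π × 58.0 × 77.86 / ln(0.193/0.157) = 1.37×10^5 W/m

Q' = 1.37×10^5 W/m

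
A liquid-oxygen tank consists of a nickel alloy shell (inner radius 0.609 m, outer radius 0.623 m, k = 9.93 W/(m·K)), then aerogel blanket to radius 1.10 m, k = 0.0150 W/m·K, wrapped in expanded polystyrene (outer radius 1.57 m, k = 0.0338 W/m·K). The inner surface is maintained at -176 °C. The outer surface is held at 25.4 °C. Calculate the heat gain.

Treat each layer as a resistance in series:
  R_nickel alloy = (1/0.609 − 1/0.623)/(4πk) = 0.03690/(4π·9.93) = 2.957×10^-4 K/W
  R_aerogel blanket = (1/0.623 − 1/1.10)/(4πk) = 0.6960/(4π·0.0150) = 3.693 K/W
  R_expanded polystyrene = (1/1.10 − 1/1.57)/(4πk) = 0.2721/(4π·0.0338) = 0.6407 K/W
ΣR = 2.957×10^-4 + 3.693 + 0.6407 = 4.334 K/W
Q = ΔT/ΣR = (-176 °C − 25.4 °C)/4.334 = -46.5 W
(Negative Q ⇒ heat flows inward; heat gain = 46.5 W.)

Q = 46.5 W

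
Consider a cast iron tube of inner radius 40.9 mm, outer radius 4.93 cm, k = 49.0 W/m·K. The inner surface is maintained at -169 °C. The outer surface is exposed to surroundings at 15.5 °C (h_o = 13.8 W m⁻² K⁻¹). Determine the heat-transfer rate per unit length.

Q' = 787 W/m

Series thermal resistances, inner to outer:
  R'_cast iron = ln(0.0493/0.0409)/(2πk) = 0.1868/(2π·49.0) = 6.067×10^-4 m·K/W
  R'_conv,out = 1/(2πr h) = 1/(2π·0.0493·13.8) = 0.2339 m·K/W
ΣR = 6.067×10^-4 + 0.2339 = 0.2345 m·K/W
Q' = ΔT/ΣR = (-169 °C − 15.5 °C)/0.2345 = -787 W/m
(Negative Q' ⇒ heat flows inward; heat gain = 787 W/m.)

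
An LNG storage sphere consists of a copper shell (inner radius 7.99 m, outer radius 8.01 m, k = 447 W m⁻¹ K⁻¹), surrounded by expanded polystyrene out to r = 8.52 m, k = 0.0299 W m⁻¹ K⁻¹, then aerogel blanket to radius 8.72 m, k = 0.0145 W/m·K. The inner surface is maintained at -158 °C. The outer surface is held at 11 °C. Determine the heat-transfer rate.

Q = 4.88 kW

Series thermal resistances, inner to outer:
  R_copper = (1/7.99 − 1/8.01)/(4πk) = 3.125×10^-4/(4π·447) = 5.563×10^-8 K/W
  R_expanded polystyrene = (1/8.01 − 1/8.52)/(4πk) = 0.007473/(4π·0.0299) = 0.01989 K/W
  R_aerogel blanket = (1/8.52 − 1/8.72)/(4πk) = 0.002692/(4π·0.0145) = 0.01477 K/W
ΣR = 5.563×10^-8 + 0.01989 + 0.01477 = 0.03466 K/W
Q = ΔT/ΣR = (-158 °C − 11 °C)/0.03466 = -4880 W
(Negative Q ⇒ heat flows inward; heat gain = 4880 W.)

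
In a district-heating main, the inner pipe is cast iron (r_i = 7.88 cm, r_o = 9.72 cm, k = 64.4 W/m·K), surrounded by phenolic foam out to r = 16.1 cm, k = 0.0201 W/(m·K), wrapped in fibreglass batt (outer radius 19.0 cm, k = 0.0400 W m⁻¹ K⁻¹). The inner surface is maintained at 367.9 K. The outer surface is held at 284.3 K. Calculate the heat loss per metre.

Series thermal resistances, inner to outer:
  R'_cast iron = ln(0.0972/0.0788)/(2πk) = 0.2099/(2π·64.4) = 5.186×10^-4 m·K/W
  R'_phenolic foam = ln(0.161/0.0972)/(2πk) = 0.5046/(2π·0.0201) = 3.996 m·K/W
  R'_fibreglass batt = ln(0.190/0.161)/(2πk) = 0.1656/(2π·0.0400) = 0.6590 m·K/W
ΣR = 5.186×10^-4 + 3.996 + 0.6590 = 4.656 m·K/W
Q' = ΔT/ΣR = (367.9 K − 284.3 K)/4.656 = 18.0 W/m

Q' = 18.0 W/m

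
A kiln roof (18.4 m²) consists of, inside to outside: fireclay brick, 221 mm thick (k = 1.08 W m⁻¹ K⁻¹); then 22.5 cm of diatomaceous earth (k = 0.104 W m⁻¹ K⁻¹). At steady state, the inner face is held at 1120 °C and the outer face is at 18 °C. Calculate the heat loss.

Q = 8560 W

Treat each layer as a resistance in series:
  R_fireclay brick = L/(kA) = 0.221/(1.08·18.4) = 0.01112 K/W
  R_diatomaceous earth = L/(kA) = 0.225/(0.104·18.4) = 0.1176 K/W
ΣR = 0.01112 + 0.1176 = 0.1287 K/W
Q = ΔT/ΣR = (1120 °C − 18 °C)/0.1287 = 8560 W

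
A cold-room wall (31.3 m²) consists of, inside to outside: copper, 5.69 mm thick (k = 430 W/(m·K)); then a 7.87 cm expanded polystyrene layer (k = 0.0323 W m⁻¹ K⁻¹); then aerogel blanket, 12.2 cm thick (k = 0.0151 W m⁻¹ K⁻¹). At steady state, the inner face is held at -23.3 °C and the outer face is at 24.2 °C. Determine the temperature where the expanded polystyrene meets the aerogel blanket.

T = -12.3 °C

Resistance network (inner→outer):
  R_copper = L/(kA) = 0.00569/(430·31.3) = 4.228×10^-7 K/W
  R_expanded polystyrene = L/(kA) = 0.0787/(0.0323·31.3) = 0.07784 K/W
  R_aerogel blanket = L/(kA) = 0.122/(0.0151·31.3) = 0.2581 K/W
ΣR = 4.228×10^-7 + 0.07784 + 0.2581 = 0.3359 K/W
Q = ΔT/ΣR = (-23.3 °C − 24.2 °C)/0.3359 = -141.4 W
From the inner boundary to the expanded polystyrene/aerogel blanket interface, ΣR_partial = 0.07784 K/W.
T_interface = T_in − Q·ΣR_partial = -23.3 °C − (-141.4)(0.07784) = -12.3 °C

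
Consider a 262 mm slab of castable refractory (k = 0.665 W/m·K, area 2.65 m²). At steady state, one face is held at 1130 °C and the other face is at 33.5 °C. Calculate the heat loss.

Q = kA·ΔT/L = 0.665 × 2.65 × |1130 °C − 33.5 °C| / 0.262 = 7380 W

Q = 7.38 kW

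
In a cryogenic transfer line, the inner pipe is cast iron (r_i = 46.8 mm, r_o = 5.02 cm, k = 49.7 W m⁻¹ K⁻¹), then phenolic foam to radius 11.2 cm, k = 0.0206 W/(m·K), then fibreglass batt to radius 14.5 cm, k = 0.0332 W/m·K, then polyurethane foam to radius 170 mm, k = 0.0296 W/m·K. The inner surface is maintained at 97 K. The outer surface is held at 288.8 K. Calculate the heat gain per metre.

Q' = 23.1 W/m

Resistance network (inner→outer):
  R'_cast iron = ln(0.0502/0.0468)/(2πk) = 0.07013/(2π·49.7) = 2.246×10^-4 m·K/W
  R'_phenolic foam = ln(0.112/0.0502)/(2πk) = 0.8025/(2π·0.0206) = 6.200 m·K/W
  R'_fibreglass batt = ln(0.145/0.112)/(2πk) = 0.2582/(2π·0.0332) = 1.238 m·K/W
  R'_polyurethane foam = ln(0.170/0.145)/(2πk) = 0.1591/(2π·0.0296) = 0.8553 m·K/W
ΣR = 2.246×10^-4 + 6.200 + 1.238 + 0.8553 = 8.294 m·K/W
Q' = ΔT/ΣR = (97 K − 288.8 K)/8.294 = -23.1 W/m
(Negative Q' ⇒ heat flows inward; heat gain = 23.1 W/m.)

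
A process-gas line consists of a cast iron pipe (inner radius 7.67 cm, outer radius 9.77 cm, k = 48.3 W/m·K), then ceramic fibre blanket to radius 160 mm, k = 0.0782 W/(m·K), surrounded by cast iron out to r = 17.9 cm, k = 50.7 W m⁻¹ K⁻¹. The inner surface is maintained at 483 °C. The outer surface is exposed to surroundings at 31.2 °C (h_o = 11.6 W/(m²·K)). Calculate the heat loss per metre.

Q' = 418 W/m

Resistance network (inner→outer):
  R'_cast iron = ln(0.0977/0.0767)/(2πk) = 0.2420/(2π·48.3) = 7.974×10^-4 m·K/W
  R'_ceramic fibre blanket = ln(0.160/0.0977)/(2πk) = 0.4933/(2π·0.0782) = 1.004 m·K/W
  R'_cast iron = ln(0.179/0.160)/(2πk) = 0.1122/(2π·50.7) = 3.523×10^-4 m·K/W
  R'_conv,out = 1/(2πr h) = 1/(2π·0.179·11.6) = 0.07665 m·K/W
ΣR = 7.974×10^-4 + 1.004 + 3.523×10^-4 + 0.07665 = 1.082 m·K/W
Q' = ΔT/ΣR = (483 °C − 31.2 °C)/1.082 = 418 W/m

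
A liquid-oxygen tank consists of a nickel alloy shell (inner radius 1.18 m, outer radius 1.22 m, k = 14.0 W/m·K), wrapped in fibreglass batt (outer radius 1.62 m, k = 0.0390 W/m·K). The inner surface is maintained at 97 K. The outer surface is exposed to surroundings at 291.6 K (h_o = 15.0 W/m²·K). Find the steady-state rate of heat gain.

Treat each layer as a resistance in series:
  R_nickel alloy = (1/1.18 − 1/1.22)/(4πk) = 0.02779/(4π·14.0) = 1.579×10^-4 K/W
  R_fibreglass batt = (1/1.22 − 1/1.62)/(4πk) = 0.2024/(4π·0.0390) = 0.4130 K/W
  R_conv,out = 1/(4πr²h) = 1/(4π·1.62²·15.0) = 0.002021 K/W
ΣR = 1.579×10^-4 + 0.4130 + 0.002021 = 0.4152 K/W
Q = ΔT/ΣR = (97 K − 291.6 K)/0.4152 = -469 W
(Negative Q ⇒ heat flows inward; heat gain = 469 W.)

Q = 469 W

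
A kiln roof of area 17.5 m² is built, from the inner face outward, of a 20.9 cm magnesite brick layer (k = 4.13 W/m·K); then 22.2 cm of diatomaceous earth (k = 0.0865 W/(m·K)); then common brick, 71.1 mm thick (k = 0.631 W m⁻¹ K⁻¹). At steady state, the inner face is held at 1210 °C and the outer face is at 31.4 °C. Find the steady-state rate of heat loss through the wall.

Series thermal resistances, inner to outer:
  R_magnesite brick = L/(kA) = 0.209/(4.13·17.5) = 0.002892 K/W
  R_diatomaceous earth = L/(kA) = 0.222/(0.0865·17.5) = 0.1467 K/W
  R_common brick = L/(kA) = 0.0711/(0.631·17.5) = 0.006439 K/W
ΣR = 0.002892 + 0.1467 + 0.006439 = 0.1560 K/W
Q = ΔT/ΣR = (1210 °C − 31.4 °C)/0.1560 = 7560 W

Q = 7560 W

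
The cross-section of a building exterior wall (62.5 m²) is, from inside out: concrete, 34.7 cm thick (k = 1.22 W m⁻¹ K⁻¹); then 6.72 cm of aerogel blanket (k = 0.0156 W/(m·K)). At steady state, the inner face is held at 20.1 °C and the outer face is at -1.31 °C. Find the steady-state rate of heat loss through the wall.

Q = 291 W

Treat each layer as a resistance in series:
  R_concrete = L/(kA) = 0.347/(1.22·62.5) = 0.004551 K/W
  R_aerogel blanket = L/(kA) = 0.0672/(0.0156·62.5) = 0.06892 K/W
ΣR = 0.004551 + 0.06892 = 0.07347 K/W
Q = ΔT/ΣR = (20.1 °C − -1.31 °C)/0.07347 = 291 W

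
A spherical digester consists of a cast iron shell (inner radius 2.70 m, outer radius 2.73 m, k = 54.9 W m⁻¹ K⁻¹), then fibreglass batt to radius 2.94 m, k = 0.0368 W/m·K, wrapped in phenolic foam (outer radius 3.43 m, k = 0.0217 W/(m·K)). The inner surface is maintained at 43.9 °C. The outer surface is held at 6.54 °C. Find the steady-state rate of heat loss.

Resistance network (inner→outer):
  R_cast iron = (1/2.70 − 1/2.73)/(4πk) = 0.004070/(4π·54.9) = 5.899×10^-6 K/W
  R_fibreglass batt = (1/2.73 − 1/2.94)/(4πk) = 0.02616/(4π·0.0368) = 0.05658 K/W
  R_phenolic foam = (1/2.94 − 1/3.43)/(4πk) = 0.04859/(4π·0.0217) = 0.1782 K/W
ΣR = 5.899×10^-6 + 0.05658 + 0.1782 = 0.2348 K/W
Q = ΔT/ΣR = (43.9 °C − 6.54 °C)/0.2348 = 159 W

Q = 159 W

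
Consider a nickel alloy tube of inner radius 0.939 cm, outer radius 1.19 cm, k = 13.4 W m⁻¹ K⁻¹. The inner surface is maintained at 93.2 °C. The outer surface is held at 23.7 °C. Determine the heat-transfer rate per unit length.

Q' = 2πk·ΔT/ln(r₂/r₁) = 2π × 13.4 × 69.5 / ln(0.0119/0.00939) = 24700 W/m

Q' = 24.7 kW/m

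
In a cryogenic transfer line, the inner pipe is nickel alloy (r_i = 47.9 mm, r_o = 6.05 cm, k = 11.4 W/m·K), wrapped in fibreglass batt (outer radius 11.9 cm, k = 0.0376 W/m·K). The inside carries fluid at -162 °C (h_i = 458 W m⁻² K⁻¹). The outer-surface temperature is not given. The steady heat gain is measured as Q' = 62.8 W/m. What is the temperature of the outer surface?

T_out = 18.5 °C

Sum the resistances:
  R'_conv,in = 1/(2πr h) = 1/(2π·0.0479·458) = 0.007255 m·K/W
  R'_nickel alloy = ln(0.0605/0.0479)/(2πk) = 0.2335/(2π·11.4) = 0.003260 m·K/W
  R'_fibreglass batt = ln(0.119/0.0605)/(2πk) = 0.6765/(2π·0.0376) = 2.863 m·K/W
ΣR = 2.874 m·K/W
ΔT = Q'·ΣR = 62.8 × 2.874 = 180.5 K
Heat flows inward, so T_out = T_in + ΔT = -162 + 180.5 = 18.5 °C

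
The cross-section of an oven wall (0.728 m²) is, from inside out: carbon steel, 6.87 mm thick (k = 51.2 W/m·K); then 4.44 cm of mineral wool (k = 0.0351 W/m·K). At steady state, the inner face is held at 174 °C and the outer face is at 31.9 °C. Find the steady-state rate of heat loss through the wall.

Treat each layer as a resistance in series:
  R_carbon steel = L/(kA) = 0.00687/(51.2·0.728) = 1.843×10^-4 K/W
  R_mineral wool = L/(kA) = 0.0444/(0.0351·0.728) = 1.738 K/W
ΣR = 1.843×10^-4 + 1.738 = 1.738 K/W
Q = ΔT/ΣR = (174 °C − 31.9 °C)/1.738 = 81.8 W

Q = 81.8 W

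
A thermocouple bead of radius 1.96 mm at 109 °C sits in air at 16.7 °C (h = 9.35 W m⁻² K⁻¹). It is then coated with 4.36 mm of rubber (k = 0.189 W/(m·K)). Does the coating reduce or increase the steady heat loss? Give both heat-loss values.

increases: 0.0417 → 0.255 W

Critical radius for a sphere: r_cr = 2k/h = 0.0404 m = 4.04 cm.
Outer radius after coating: r₂ = 0.00196 + 0.00436 = 0.00632 m.
Since r₁ < r_cr and r₂ ≤ r_cr, the coating moves toward the maximum at r_cr — heat loss rises.
Bare: R = 1/(4πr₁²h) = 2215 K/W; Q = 92.3/2215 = 0.0417 W.
Coated: R = R_cond + R_conv = 361.3 K/W; Q = 92.3/361.3 = 0.255 W.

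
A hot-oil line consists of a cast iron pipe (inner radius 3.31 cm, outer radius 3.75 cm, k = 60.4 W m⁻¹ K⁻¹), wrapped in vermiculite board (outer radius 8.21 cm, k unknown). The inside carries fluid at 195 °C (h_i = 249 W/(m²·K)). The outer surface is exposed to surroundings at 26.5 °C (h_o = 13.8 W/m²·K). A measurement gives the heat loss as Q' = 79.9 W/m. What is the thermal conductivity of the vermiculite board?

ΣR = ΔT/Q' = |195 − 26.5|/79.9 = 2.109 m·K/W
Known resistances:
  R'_conv,in = 1/(2πr h) = 1/(2π·0.0331·249) = 0.01931 m·K/W
  R'_cast iron = ln(0.0375/0.0331)/(2πk) = 0.1248/(2π·60.4) = 3.289×10^-4 m·K/W
  R'_conv,out = 1/(2πr h) = 1/(2π·0.0821·13.8) = 0.1405 m·K/W
R_vermiculite board = ΣR − ΣR_known = 2.109 − 0.1601 = 1.949 m·K/W
ln(r₂/r₁)/(2πk) = 1.949 ⇒ k = 0.7836/(2π·1.949) = 0.0640 W/m·K

k = 0.0640 W/m·K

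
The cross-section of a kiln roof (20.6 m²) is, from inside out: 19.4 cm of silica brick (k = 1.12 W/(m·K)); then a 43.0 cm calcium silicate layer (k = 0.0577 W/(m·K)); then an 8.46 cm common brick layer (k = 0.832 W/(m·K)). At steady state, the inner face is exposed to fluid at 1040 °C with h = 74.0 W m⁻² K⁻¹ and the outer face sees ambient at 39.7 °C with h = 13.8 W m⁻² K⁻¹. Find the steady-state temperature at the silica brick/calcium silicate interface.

Resistance network (inner→outer):
  R_conv,in = 1/(hA) = 1/(74.0·20.6) = 6.560×10^-4 K/W
  R_silica brick = L/(kA) = 0.194/(1.12·20.6) = 0.008408 K/W
  R_calcium silicate = L/(kA) = 0.430/(0.0577·20.6) = 0.3618 K/W
  R_common brick = L/(kA) = 0.0846/(0.832·20.6) = 0.004936 K/W
  R_conv,out = 1/(hA) = 1/(13.8·20.6) = 0.003518 K/W
ΣR = 6.560×10^-4 + 0.008408 + 0.3618 + 0.004936 + 0.003518 = 0.3793 K/W
Q = ΔT/ΣR = (1040 °C − 39.7 °C)/0.3793 = 2637 W
From the inner boundary to the silica brick/calcium silicate interface, ΣR_partial = 0.009064 K/W.
T_interface = T_in − Q·ΣR_partial = 1040 °C − (2637)(0.009064) = 1016 °C

T = 1016 °C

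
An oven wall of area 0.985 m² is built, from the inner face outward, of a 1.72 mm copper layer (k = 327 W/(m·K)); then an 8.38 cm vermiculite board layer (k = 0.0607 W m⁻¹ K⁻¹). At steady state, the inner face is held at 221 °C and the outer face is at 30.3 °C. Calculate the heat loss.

Resistance network (inner→outer):
  R_copper = L/(kA) = 0.00172/(327·0.985) = 5.340×10^-6 K/W
  R_vermiculite board = L/(kA) = 0.0838/(0.0607·0.985) = 1.402 K/W
ΣR = 5.340×10^-6 + 1.402 = 1.402 K/W
Q = ΔT/ΣR = (221 °C − 30.3 °C)/1.402 = 136 W

Q = 136 W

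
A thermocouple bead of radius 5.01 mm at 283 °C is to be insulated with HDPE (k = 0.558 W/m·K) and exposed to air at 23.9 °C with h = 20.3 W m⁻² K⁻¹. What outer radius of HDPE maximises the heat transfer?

r_cr = 5.50 cm

For a sphere, r_cr = 2k_ins/h = 2·0.558/20.3 = 0.0550 m = 5.50 cm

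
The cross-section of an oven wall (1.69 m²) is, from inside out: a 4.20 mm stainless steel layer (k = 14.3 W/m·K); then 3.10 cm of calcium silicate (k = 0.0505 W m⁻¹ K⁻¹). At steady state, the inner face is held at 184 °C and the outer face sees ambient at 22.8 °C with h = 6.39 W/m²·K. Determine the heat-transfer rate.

Series thermal resistances, inner to outer:
  R_stainless steel = L/(kA) = 0.00420/(14.3·1.69) = 1.738×10^-4 K/W
  R_calcium silicate = L/(kA) = 0.0310/(0.0505·1.69) = 0.3632 K/W
  R_conv,out = 1/(hA) = 1/(6.39·1.69) = 0.09260 K/W
ΣR = 1.738×10^-4 + 0.3632 + 0.09260 = 0.4560 K/W
Q = ΔT/ΣR = (184 °C − 22.8 °C)/0.4560 = 354 W

Q = 354 W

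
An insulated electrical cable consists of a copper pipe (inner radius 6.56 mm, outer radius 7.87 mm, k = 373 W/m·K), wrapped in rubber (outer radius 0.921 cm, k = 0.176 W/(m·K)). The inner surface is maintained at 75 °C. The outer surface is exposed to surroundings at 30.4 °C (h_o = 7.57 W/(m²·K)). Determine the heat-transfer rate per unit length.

Resistance network (inner→outer):
  R'_copper = ln(0.00787/0.00656)/(2πk) = 0.1821/(2π·373) = 7.769×10^-5 m·K/W
  R'_rubber = ln(0.00921/0.00787)/(2πk) = 0.1572/(2π·0.176) = 0.1422 m·K/W
  R'_conv,out = 1/(2πr h) = 1/(2π·0.00921·7.57) = 2.283 m·K/W
ΣR = 7.769×10^-5 + 0.1422 + 2.283 = 2.425 m·K/W
Q' = ΔT/ΣR = (75 °C − 30.4 °C)/2.425 = 18.4 W/m

Q' = 18.4 W/m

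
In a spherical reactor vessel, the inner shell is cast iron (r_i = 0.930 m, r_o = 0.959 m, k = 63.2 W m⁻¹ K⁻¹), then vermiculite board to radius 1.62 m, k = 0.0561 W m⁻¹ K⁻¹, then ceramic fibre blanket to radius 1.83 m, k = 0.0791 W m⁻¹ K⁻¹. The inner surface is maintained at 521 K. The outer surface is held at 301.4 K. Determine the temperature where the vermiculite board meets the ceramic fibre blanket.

T = 324.6 K

Resistance network (inner→outer):
  R_cast iron = (1/0.930 − 1/0.959)/(4πk) = 0.03252/(4π·63.2) = 4.094×10^-5 K/W
  R_vermiculite board = (1/0.959 − 1/1.62)/(4πk) = 0.4255/(4π·0.0561) = 0.6035 K/W
  R_ceramic fibre blanket = (1/1.62 − 1/1.83)/(4πk) = 0.07084/(4π·0.0791) = 0.07126 K/W
ΣR = 4.094×10^-5 + 0.6035 + 0.07126 = 0.6748 K/W
Q = ΔT/ΣR = (521 K − 301.4 K)/0.6748 = 325.4 W
From the inner boundary to the vermiculite board/ceramic fibre blanket interface, ΣR_partial = 0.6035 K/W.
T_interface = T_in − Q·ΣR_partial = 521 K − (325.4)(0.6035) = 324.6 K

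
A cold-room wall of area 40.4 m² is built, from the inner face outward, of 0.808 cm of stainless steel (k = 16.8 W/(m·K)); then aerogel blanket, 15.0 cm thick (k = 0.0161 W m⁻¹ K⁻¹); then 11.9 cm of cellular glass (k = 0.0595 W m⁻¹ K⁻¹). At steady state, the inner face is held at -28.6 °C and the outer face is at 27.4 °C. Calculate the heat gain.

Treat each layer as a resistance in series:
  R_stainless steel = L/(kA) = 0.00808/(16.8·40.4) = 1.190×10^-5 K/W
  R_aerogel blanket = L/(kA) = 0.150/(0.0161·40.4) = 0.2306 K/W
  R_cellular glass = L/(kA) = 0.119/(0.0595·40.4) = 0.04950 K/W
ΣR = 1.190×10^-5 + 0.2306 + 0.04950 = 0.2801 K/W
Q = ΔT/ΣR = (-28.6 °C − 27.4 °C)/0.2801 = -200 W
(Negative Q ⇒ heat flows inward; heat gain = 200 W.)

Q = 200 W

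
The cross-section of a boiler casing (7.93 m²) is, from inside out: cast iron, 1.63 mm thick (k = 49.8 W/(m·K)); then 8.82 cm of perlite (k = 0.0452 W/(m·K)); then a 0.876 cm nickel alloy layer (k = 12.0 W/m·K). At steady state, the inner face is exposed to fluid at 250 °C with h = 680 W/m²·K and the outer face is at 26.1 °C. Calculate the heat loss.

Q = 909 W

Treat each layer as a resistance in series:
  R_conv,in = 1/(hA) = 1/(680·7.93) = 1.854×10^-4 K/W
  R_cast iron = L/(kA) = 0.00163/(49.8·7.93) = 4.127×10^-6 K/W
  R_perlite = L/(kA) = 0.0882/(0.0452·7.93) = 0.2461 K/W
  R_nickel alloy = L/(kA) = 0.00876/(12.0·7.93) = 9.206×10^-5 K/W
ΣR = 1.854×10^-4 + 4.127×10^-6 + 0.2461 + 9.206×10^-5 = 0.2464 K/W
Q = ΔT/ΣR = (250 °C − 26.1 °C)/0.2464 = 909 W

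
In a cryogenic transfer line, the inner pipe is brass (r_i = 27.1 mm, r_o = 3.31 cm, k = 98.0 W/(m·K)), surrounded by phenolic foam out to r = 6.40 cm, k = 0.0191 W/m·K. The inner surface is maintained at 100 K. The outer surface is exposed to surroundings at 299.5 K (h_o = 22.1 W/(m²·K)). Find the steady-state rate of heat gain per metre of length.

Series thermal resistances, inner to outer:
  R'_brass = ln(0.0331/0.0271)/(2πk) = 0.2000/(2π·98.0) = 3.248×10^-4 m·K/W
  R'_phenolic foam = ln(0.0640/0.0331)/(2πk) = 0.6593/(2π·0.0191) = 5.494 m·K/W
  R'_conv,out = 1/(2πr h) = 1/(2π·0.0640·22.1) = 0.1125 m·K/W
ΣR = 3.248×10^-4 + 5.494 + 0.1125 = 5.607 m·K/W
Q' = ΔT/ΣR = (100 K − 299.5 K)/5.607 = -35.6 W/m
(Negative Q' ⇒ heat flows inward; heat gain = 35.6 W/m.)

Q' = 35.6 W/m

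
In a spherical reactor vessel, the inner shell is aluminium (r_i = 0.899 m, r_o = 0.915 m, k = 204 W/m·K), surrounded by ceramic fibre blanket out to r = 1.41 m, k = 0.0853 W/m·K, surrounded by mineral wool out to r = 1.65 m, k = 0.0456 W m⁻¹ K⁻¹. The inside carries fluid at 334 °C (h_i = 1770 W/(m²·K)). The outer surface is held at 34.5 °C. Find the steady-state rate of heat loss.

Q = 557 W

Treat each layer as a resistance in series:
  R_conv,in = 1/(4πr²h) = 1/(4π·0.899²·1770) = 5.563×10^-5 K/W
  R_aluminium = (1/0.899 − 1/0.915)/(4πk) = 0.01945/(4π·204) = 7.588×10^-6 K/W
  R_ceramic fibre blanket = (1/0.915 − 1/1.41)/(4πk) = 0.3837/(4π·0.0853) = 0.3579 K/W
  R_mineral wool = (1/1.41 − 1/1.65)/(4πk) = 0.1032/(4π·0.0456) = 0.1800 K/W
ΣR = 5.563×10^-5 + 7.588×10^-6 + 0.3579 + 0.1800 = 0.5380 K/W
Q = ΔT/ΣR = (334 °C − 34.5 °C)/0.5380 = 557 W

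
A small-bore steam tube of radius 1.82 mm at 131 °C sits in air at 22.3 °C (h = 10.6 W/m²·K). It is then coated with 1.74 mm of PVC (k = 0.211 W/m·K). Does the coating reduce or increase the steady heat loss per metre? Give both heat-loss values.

increases: 13.2 → 23.0 W/m

Critical radius for a cylinder: r_cr = k/h = 0.0199 m = 1.99 cm.
Outer radius after coating: r₂ = 0.00182 + 0.00174 = 0.00356 m.
Since r₁ < r_cr and r₂ ≤ r_cr, the coating moves toward the maximum at r_cr — heat loss rises.
Bare: R = 1/(2πr₁h) = 8.250 m·K/W; Q = 108.7/8.250 = 13.2 W/m.
Coated: R = R_cond + R_conv = 4.724 m·K/W; Q = 108.7/4.724 = 23.0 W/m.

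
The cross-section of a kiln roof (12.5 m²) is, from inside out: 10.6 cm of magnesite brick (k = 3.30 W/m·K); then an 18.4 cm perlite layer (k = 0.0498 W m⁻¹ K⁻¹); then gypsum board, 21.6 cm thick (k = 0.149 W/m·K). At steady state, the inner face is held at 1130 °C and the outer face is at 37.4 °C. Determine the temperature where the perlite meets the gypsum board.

T = 343 °C

Treat each layer as a resistance in series:
  R_magnesite brick = L/(kA) = 0.106/(3.30·12.5) = 0.002570 K/W
  R_perlite = L/(kA) = 0.184/(0.0498·12.5) = 0.2956 K/W
  R_gypsum board = L/(kA) = 0.216/(0.149·12.5) = 0.1160 K/W
ΣR = 0.002570 + 0.2956 + 0.1160 = 0.4142 K/W
Q = ΔT/ΣR = (1130 °C − 37.4 °C)/0.4142 = 2638 W
From the inner boundary to the perlite/gypsum board interface, ΣR_partial = 0.2982 K/W.
T_interface = T_in − Q·ΣR_partial = 1130 °C − (2638)(0.2982) = 343 °C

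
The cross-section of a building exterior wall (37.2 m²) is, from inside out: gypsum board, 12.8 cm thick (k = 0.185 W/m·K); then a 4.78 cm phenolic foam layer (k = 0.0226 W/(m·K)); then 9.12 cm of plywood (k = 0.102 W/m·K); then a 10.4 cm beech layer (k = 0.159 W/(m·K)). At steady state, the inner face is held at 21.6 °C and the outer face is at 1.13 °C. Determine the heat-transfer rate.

Q = 175 W

Resistance network (inner→outer):
  R_gypsum board = L/(kA) = 0.128/(0.185·37.2) = 0.01860 K/W
  R_phenolic foam = L/(kA) = 0.0478/(0.0226·37.2) = 0.05686 K/W
  R_plywood = L/(kA) = 0.0912/(0.102·37.2) = 0.02404 K/W
  R_beech = L/(kA) = 0.104/(0.159·37.2) = 0.01758 K/W
ΣR = 0.01860 + 0.05686 + 0.02404 + 0.01758 = 0.1171 K/W
Q = ΔT/ΣR = (21.6 °C − 1.13 °C)/0.1171 = 175 W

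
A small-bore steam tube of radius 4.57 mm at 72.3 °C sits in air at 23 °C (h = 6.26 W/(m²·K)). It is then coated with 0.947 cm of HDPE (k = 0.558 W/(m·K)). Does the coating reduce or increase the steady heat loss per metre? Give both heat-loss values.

Critical radius for a cylinder: r_cr = k/h = 0.0891 m = 8.91 cm.
Outer radius after coating: r₂ = 0.00457 + 0.00947 = 0.01404 m.
Since r₁ < r_cr and r₂ ≤ r_cr, the coating moves toward the maximum at r_cr — heat loss rises.
Bare: R = 1/(2πr₁h) = 5.563 m·K/W; Q = 49.3/5.563 = 8.86 W/m.
Coated: R = R_cond + R_conv = 2.131 m·K/W; Q = 49.3/2.131 = 23.1 W/m.

increases: 8.86 → 23.1 W/m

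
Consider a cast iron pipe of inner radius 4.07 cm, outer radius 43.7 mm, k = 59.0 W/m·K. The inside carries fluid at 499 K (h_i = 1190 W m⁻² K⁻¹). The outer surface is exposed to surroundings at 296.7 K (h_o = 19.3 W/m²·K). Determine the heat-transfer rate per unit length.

Series thermal resistances, inner to outer:
  R'_conv,in = 1/(2πr h) = 1/(2π·0.0407·1190) = 0.003286 m·K/W
  R'_cast iron = ln(0.0437/0.0407)/(2πk) = 0.07112/(2π·59.0) = 1.918×10^-4 m·K/W
  R'_conv,out = 1/(2πr h) = 1/(2π·0.0437·19.3) = 0.1887 m·K/W
ΣR = 0.003286 + 1.918×10^-4 + 0.1887 = 0.1922 m·K/W
Q' = ΔT/ΣR = (499 K − 296.7 K)/0.1922 = 1050 W/m

Q' = 1050 W/m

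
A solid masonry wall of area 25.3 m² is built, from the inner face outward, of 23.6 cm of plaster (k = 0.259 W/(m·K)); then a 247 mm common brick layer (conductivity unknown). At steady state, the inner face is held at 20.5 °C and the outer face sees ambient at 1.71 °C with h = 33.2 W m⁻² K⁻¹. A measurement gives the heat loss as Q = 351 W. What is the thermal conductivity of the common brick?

ΣR = ΔT/Q = |20.5 − 1.71|/351 = 0.05353 K/W
Known resistances:
  R_plaster = L/(kA) = 0.236/(0.259·25.3) = 0.03602 K/W
  R_conv,out = 1/(hA) = 1/(33.2·25.3) = 0.001191 K/W
R_common brick = ΣR − ΣR_known = 0.05353 − 0.03721 = 0.01632 K/W
L/(kA) = 0.01632 ⇒ k = 0.247/(0.01632·25.3) = 0.598 W/m·K

k = 0.598 W/m·K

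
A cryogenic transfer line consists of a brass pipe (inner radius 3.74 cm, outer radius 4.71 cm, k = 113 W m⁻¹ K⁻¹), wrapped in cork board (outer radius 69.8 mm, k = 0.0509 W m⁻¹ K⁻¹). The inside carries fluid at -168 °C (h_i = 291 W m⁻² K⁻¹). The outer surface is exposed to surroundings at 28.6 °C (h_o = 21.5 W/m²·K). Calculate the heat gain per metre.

Series thermal resistances, inner to outer:
  R'_conv,in = 1/(2πr h) = 1/(2π·0.0374·291) = 0.01462 m·K/W
  R'_brass = ln(0.0471/0.0374)/(2πk) = 0.2306/(2π·113) = 3.248×10^-4 m·K/W
  R'_cork board = ln(0.0698/0.0471)/(2πk) = 0.3934/(2π·0.0509) = 1.230 m·K/W
  R'_conv,out = 1/(2πr h) = 1/(2π·0.0698·21.5) = 0.1061 m·K/W
ΣR = 0.01462 + 3.248×10^-4 + 1.230 + 0.1061 = 1.351 m·K/W
Q' = ΔT/ΣR = (-168 °C − 28.6 °C)/1.351 = -146 W/m
(Negative Q' ⇒ heat flows inward; heat gain = 146 W/m.)

Q' = 146 W/m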